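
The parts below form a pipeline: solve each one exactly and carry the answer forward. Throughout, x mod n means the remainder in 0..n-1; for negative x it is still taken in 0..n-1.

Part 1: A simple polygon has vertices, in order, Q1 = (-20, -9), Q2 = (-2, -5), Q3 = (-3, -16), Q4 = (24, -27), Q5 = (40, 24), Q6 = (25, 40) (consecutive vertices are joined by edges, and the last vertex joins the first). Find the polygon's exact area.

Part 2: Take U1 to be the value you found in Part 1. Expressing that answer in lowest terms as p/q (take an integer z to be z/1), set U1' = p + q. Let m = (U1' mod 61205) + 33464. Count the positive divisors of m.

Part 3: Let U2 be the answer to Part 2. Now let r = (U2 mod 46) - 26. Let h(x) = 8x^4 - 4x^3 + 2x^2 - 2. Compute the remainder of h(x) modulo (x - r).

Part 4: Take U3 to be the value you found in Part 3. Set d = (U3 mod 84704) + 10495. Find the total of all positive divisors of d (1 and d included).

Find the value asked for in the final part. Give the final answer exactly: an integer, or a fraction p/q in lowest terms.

Part 1: cross terms: (-20*-5 - -2*-9)=82, (-2*-16 - -3*-5)=17, (-3*-27 - 24*-16)=465, (24*24 - 40*-27)=1656, (40*40 - 25*24)=1000, (25*-9 - -20*40)=575; twice the area = |3795| = 3795; area = 3795/2; answer 3795/2
Part 2: U1 = 3795/2; threaded value p + q = 3797; m = 37261; 37261 = 7 * 5323; number of divisors = (1+1) * (1+1) = 4; answer 4
Part 3: U2 = 4; r = -22; remainder = value at the root: 8*(-22)^4 - 4*(-22)^3 + 2*(-22)^2 - 2 = (1874048) + (42592) + (968) + (-2) = 1917606; answer 1917606
Part 4: U3 = 1917606; d = 64613; 64613 is prime, so its only divisors are 1 and 64613; sigma = 1 + 64613 = 64614; answer 64614

64614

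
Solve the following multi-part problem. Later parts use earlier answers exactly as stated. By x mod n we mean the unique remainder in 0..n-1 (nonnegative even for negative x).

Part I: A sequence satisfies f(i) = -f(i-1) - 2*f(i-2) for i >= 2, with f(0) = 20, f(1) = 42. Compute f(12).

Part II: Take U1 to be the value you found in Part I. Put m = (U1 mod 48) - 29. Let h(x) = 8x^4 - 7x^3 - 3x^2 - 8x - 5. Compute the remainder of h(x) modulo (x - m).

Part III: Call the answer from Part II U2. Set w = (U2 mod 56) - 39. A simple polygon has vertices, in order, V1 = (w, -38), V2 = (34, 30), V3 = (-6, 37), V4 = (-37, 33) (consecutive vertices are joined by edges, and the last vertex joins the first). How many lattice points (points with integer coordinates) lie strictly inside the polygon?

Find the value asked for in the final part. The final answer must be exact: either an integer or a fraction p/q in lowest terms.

2696

Part I: f(2) = -1*(42) - 2*(20) = -82; iterating: f(2)=-82, f(3)=-2, f(4)=166, f(5)=-162, f(6)=-170, f(7)=494, f(8)=-154, f(9)=-834, f(10)=1142, f(11)=526, f(12)=-2810; answer -2810
Part II: U1 = -2810; m = -7; remainder = value at the root: 8*(-7)^4 - 7*(-7)^3 - 3*(-7)^2 - 8*(-7)^1 - 5 = (19208) + (2401) + (-147) + (56) + (-5) = 21513; answer 21513
Part III: U2 = 21513; w = -30; cross terms: (-30*30 - 34*-38)=392, (34*37 - -6*30)=1438, (-6*33 - -37*37)=1171, (-37*-38 - -30*33)=2396; twice the area = |5397| = 5397; area = 5397/2; boundary points = 4 + 1 + 1 + 1 = 7; strictly interior points = area - boundary/2 + 1 = 2696; answer 2696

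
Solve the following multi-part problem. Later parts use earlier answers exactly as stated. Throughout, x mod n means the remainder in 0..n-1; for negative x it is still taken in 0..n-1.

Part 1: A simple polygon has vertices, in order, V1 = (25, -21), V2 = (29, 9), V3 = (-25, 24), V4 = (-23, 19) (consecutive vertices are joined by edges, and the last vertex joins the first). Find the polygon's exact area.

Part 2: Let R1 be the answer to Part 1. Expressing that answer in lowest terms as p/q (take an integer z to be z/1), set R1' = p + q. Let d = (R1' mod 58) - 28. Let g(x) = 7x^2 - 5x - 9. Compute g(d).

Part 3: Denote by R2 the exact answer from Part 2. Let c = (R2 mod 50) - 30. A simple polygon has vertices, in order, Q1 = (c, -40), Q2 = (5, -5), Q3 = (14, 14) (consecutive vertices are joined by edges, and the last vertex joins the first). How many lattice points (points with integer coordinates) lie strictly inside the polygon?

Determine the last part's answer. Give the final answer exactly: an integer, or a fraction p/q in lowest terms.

99

Part 1: cross terms: (25*9 - 29*-21)=834, (29*24 - -25*9)=921, (-25*19 - -23*24)=77, (-23*-21 - 25*19)=8; twice the area = |1840| = 1840; area = 920; answer 920
Part 2: R1 = 920; threaded value p + q = 921; d = 23; 7*(23)^2 - 5*(23)^1 - 9 = (3703) + (-115) + (-9) = 3579; answer 3579
Part 3: R2 = 3579; c = -1; cross terms: (-1*-5 - 5*-40)=205, (5*14 - 14*-5)=140, (14*-40 - -1*14)=-546; twice the area = |-201| = 201; area = 201/2; boundary points = 1 + 1 + 3 = 5; strictly interior points = area - boundary/2 + 1 = 99; answer 99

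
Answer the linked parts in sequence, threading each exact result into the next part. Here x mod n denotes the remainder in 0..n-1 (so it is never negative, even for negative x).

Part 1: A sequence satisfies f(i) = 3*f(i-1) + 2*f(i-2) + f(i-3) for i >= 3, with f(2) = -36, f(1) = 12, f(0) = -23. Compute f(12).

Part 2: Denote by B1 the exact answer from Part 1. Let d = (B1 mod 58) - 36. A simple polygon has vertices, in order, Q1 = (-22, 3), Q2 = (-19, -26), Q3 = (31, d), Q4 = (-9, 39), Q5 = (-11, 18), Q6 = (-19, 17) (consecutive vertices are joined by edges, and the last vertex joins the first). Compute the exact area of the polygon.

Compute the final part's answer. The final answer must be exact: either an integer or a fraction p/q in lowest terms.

Part 1: f(3) = 3*(-36) + 2*(12) + 1*(-23) = -107; iterating: f(3)=-107, f(4)=-381, f(5)=-1393, f(6)=-5048, f(7)=-18311, f(8)=-66422, f(9)=-240936, f(10)=-873963, f(11)=-3170183, f(12)=-11499411; answer -11499411
Part 2: B1 = -11499411; d = -19; cross terms: (-22*-26 - -19*3)=629, (-19*-19 - 31*-26)=1167, (31*39 - -9*-19)=1038, (-9*18 - -11*39)=267, (-11*17 - -19*18)=155, (-19*3 - -22*17)=317; twice the area = |3573| = 3573; area = 3573/2; answer 3573/2

3573/2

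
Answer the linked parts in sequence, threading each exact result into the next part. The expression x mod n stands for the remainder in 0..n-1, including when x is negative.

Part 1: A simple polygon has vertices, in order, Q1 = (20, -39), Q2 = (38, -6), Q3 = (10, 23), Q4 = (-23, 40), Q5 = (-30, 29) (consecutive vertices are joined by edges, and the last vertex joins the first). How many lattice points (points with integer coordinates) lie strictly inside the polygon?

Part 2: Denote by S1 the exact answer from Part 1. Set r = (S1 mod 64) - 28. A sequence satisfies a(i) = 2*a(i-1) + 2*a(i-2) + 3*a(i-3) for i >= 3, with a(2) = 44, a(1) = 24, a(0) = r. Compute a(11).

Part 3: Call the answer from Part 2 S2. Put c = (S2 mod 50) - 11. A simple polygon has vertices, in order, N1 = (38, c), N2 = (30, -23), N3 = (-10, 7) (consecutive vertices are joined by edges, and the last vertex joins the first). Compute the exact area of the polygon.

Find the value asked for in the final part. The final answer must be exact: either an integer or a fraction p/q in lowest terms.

Part 1: cross terms: (20*-6 - 38*-39)=1362, (38*23 - 10*-6)=934, (10*40 - -23*23)=929, (-23*29 - -30*40)=533, (-30*-39 - 20*29)=590; twice the area = |4348| = 4348; area = 2174; boundary points = 3 + 1 + 1 + 1 + 2 = 8; strictly interior points = area - boundary/2 + 1 = 2171; answer 2171
Part 2: S1 = 2171; r = 31; a(3) = 2*(44) + 2*(24) + 3*(31) = 229; iterating: a(3)=229, a(4)=618, a(5)=1826, a(6)=5575, a(7)=16656, a(8)=49940, a(9)=149917, a(10)=449682, a(11)=1349018; answer 1349018
Part 3: S2 = 1349018; c = 7; cross terms: (38*-23 - 30*7)=-1084, (30*7 - -10*-23)=-20, (-10*7 - 38*7)=-336; twice the area = |-1440| = 1440; area = 720; answer 720

720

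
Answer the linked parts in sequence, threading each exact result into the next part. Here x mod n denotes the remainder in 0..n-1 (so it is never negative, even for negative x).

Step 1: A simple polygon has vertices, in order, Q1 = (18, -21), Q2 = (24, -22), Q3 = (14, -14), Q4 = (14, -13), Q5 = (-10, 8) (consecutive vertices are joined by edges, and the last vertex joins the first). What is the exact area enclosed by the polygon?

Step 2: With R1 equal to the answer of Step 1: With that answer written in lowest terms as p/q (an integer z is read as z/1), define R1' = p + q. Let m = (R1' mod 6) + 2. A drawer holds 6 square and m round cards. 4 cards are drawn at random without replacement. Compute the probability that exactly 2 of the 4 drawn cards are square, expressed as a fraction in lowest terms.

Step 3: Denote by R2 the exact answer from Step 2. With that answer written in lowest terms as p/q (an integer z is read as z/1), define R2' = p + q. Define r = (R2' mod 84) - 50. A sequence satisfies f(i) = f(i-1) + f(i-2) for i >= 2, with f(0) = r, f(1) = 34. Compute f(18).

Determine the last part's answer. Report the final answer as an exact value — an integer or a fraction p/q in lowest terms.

Step 1: cross terms: (18*-22 - 24*-21)=108, (24*-14 - 14*-22)=-28, (14*-13 - 14*-14)=14, (14*8 - -10*-13)=-18, (-10*-21 - 18*8)=66; twice the area = |142| = 142; area = 71; answer 71
Step 2: R1 = 71; threaded value p + q = 72; m = 2; total draws C(8,4) = 70; favorable C(6,2)*C(2,2) = 15; P = 3/14; answer 3/14
Step 3: R2 = 3/14; threaded value p + q = 17; r = -33; f(2) = 1*(34) + 1*(-33) = 1; iterating: f(2)=1, f(3)=35, f(4)=36, f(5)=71, f(6)=107, f(7)=178, f(8)=285, f(9)=463, f(10)=748, f(11)=1211, f(12)=1959, f(13)=3170, f(14)=5129, f(15)=8299, f(16)=13428, f(17)=21727, f(18)=35155; answer 35155

35155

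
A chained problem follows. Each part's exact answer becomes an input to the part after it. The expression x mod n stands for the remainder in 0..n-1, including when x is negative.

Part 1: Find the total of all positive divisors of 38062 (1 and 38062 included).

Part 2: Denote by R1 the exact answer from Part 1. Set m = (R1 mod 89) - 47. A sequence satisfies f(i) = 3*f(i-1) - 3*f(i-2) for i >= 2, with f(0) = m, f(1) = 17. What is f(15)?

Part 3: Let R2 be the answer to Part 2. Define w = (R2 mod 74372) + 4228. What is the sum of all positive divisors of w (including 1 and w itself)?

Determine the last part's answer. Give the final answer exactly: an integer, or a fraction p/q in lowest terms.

Part 1: 38062 = 2 * 19031; sigma = (1 + 2) * (1 + 19031) = 3 * 19032 = 57096; answer 57096
Part 2: R1 = 57096; m = 0; f(2) = 3*(17) - 3*(0) = 51; iterating: f(2)=51, f(3)=102, f(4)=153, f(5)=153, f(6)=0, f(7)=-459, f(8)=-1377, f(9)=-2754, f(10)=-4131, f(11)=-4131, f(12)=0, f(13)=12393, f(14)=37179, f(15)=74358; answer 74358
Part 3: R2 = 74358; w = 78586; 78586 = 2 * 39293; sigma = (1 + 2) * (1 + 39293) = 3 * 39294 = 117882; answer 117882

117882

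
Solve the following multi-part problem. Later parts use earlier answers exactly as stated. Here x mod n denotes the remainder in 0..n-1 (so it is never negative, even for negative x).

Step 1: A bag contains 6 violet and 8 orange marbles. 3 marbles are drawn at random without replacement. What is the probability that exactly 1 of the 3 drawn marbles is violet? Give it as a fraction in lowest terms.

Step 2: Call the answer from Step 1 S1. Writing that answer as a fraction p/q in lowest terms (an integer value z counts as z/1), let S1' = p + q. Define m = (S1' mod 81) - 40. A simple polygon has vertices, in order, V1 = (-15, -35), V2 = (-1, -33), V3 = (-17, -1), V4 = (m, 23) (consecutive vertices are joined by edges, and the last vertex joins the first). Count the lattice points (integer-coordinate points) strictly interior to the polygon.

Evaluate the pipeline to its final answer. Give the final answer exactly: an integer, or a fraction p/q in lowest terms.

Step 1: total draws C(14,3) = 364; favorable C(6,1)*C(8,2) = 168; P = 6/13; answer 6/13
Step 2: S1 = 6/13; threaded value p + q = 19; m = -21; cross terms: (-15*-33 - -1*-35)=460, (-1*-1 - -17*-33)=-560, (-17*23 - -21*-1)=-412, (-21*-35 - -15*23)=1080; twice the area = |568| = 568; area = 284; boundary points = 2 + 16 + 4 + 2 = 24; strictly interior points = area - boundary/2 + 1 = 273; answer 273

273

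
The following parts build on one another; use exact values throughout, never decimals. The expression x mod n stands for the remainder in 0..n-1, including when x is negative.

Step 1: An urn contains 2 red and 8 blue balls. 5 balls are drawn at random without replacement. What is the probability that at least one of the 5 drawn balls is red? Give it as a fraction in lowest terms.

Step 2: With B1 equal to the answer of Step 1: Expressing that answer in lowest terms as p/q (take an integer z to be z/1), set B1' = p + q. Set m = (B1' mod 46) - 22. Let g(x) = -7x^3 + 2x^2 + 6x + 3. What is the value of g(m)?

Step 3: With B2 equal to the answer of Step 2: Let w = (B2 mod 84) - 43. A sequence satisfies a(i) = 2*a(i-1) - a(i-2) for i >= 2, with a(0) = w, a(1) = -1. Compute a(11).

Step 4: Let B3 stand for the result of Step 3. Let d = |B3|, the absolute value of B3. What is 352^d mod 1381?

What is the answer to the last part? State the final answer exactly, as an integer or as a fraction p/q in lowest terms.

1330

Step 1: total draws C(10,5) = 252; complement C(8,5) = 56; favorable 252 - 56 = 196; P = 7/9; answer 7/9
Step 2: B1 = 7/9; threaded value p + q = 16; m = -6; -7*(-6)^3 + 2*(-6)^2 + 6*(-6)^1 + 3 = (1512) + (72) + (-36) + (3) = 1551; answer 1551
Step 3: B2 = 1551; w = -4; a(2) = 2*(-1) - 1*(-4) = 2; iterating: a(2)=2, a(3)=5, a(4)=8, a(5)=11, a(6)=14, a(7)=17, a(8)=20, a(9)=23, a(10)=26, a(11)=29; answer 29
Step 4: B3 = 29; d = 29; squarings mod 1381: 352^1=352, 352^2=995, 352^4=1229, 352^8=1008, 352^16=1029; 352^29 = 352^1 * 352^4 * 352^8 * 352^16 = 1330 (mod 1381); answer 1330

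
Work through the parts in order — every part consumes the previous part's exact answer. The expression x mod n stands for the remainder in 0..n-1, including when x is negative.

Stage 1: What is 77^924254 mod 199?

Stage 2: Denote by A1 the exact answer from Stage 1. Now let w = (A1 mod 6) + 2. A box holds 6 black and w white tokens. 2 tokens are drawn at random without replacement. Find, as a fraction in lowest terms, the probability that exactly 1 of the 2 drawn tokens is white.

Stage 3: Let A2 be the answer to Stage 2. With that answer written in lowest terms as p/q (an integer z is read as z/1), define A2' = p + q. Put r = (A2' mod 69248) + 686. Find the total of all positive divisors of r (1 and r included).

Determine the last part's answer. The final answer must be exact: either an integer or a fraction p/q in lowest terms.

760

Stage 1: squarings mod 199: 77^1=77, 77^2=158, 77^4=89, 77^8=160, 77^16=128, 77^32=66, 77^64=177, 77^128=86, 77^256=33, 77^512=94, 77^1024=80, 77^2048=32, 77^4096=29, 77^8192=45, 77^16384=35, 77^32768=31, 77^65536=165, 77^131072=161, 77^262144=51, 77^524288=14; 77^924254 = 77^2 * 77^4 * 77^8 * 77^16 * 77^64 * 77^512 * 77^2048 * 77^4096 * 77^131072 * 77^262144 * 77^524288 = 57 (mod 199); answer 57
Stage 2: A1 = 57; w = 5; total draws C(11,2) = 55; favorable C(5,1)*C(6,1) = 30; P = 6/11; answer 6/11
Stage 3: A2 = 6/11; threaded value p + q = 17; r = 703; 703 = 19 * 37; sigma = (1 + 19) * (1 + 37) = 20 * 38 = 760; answer 760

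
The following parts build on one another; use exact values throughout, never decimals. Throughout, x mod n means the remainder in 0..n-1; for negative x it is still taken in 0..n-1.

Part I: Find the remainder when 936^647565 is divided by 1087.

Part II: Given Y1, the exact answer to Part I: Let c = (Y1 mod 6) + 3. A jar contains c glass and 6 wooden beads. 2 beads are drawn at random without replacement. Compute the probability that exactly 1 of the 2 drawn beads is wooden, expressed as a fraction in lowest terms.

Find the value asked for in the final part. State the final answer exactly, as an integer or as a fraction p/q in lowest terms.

1/2

Part I: squarings mod 1087: 936^1=936, 936^2=1061, 936^4=676, 936^8=436, 936^16=958, 936^32=336, 936^64=935, 936^128=277, 936^256=639, 936^512=696, 936^1024=701, 936^2048=77, 936^4096=494, 936^8192=548, 936^16384=292, 936^32768=478, 936^65536=214, 936^131072=142, 936^262144=598, 936^524288=1068; 936^647565 = 936^1 * 936^4 * 936^8 * 936^128 * 936^256 * 936^8192 * 936^16384 * 936^32768 * 936^65536 * 936^524288 = 810 (mod 1087); answer 810
Part II: Y1 = 810; c = 3; total draws C(9,2) = 36; favorable C(6,1)*C(3,1) = 18; P = 1/2; answer 1/2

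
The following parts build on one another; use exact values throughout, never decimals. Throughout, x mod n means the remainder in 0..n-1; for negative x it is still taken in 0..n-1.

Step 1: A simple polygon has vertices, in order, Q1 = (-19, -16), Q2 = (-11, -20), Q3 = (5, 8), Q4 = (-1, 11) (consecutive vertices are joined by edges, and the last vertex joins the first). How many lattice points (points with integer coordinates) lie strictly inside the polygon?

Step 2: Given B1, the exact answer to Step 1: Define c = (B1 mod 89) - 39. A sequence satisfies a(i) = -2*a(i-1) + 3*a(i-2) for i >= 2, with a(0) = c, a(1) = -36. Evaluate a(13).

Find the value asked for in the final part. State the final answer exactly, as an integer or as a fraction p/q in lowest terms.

Step 1: cross terms: (-19*-20 - -11*-16)=204, (-11*8 - 5*-20)=12, (5*11 - -1*8)=63, (-1*-16 - -19*11)=225; twice the area = |504| = 504; area = 252; boundary points = 4 + 4 + 3 + 9 = 20; strictly interior points = area - boundary/2 + 1 = 243; answer 243
Step 2: B1 = 243; c = 26; a(2) = -2*(-36) + 3*(26) = 150; iterating: a(2)=150, a(3)=-408, a(4)=1266, a(5)=-3756, a(6)=11310, a(7)=-33888, a(8)=101706, a(9)=-305076, a(10)=915270, a(11)=-2745768, a(12)=8237346, a(13)=-24711996; answer -24711996

-24711996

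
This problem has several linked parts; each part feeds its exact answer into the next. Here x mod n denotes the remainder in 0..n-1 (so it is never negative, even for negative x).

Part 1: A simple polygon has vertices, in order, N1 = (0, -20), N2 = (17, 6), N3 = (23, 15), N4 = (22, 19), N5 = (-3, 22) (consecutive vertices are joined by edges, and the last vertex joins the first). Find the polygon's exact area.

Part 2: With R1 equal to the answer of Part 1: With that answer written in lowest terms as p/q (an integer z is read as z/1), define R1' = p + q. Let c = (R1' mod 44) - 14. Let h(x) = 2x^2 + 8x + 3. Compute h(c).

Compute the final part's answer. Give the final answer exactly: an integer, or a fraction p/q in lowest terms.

237

Part 1: cross terms: (0*6 - 17*-20)=340, (17*15 - 23*6)=117, (23*19 - 22*15)=107, (22*22 - -3*19)=541, (-3*-20 - 0*22)=60; twice the area = |1165| = 1165; area = 1165/2; answer 1165/2
Part 2: R1 = 1165/2; threaded value p + q = 1167; c = 9; 2*(9)^2 + 8*(9)^1 + 3 = (162) + (72) + (3) = 237; answer 237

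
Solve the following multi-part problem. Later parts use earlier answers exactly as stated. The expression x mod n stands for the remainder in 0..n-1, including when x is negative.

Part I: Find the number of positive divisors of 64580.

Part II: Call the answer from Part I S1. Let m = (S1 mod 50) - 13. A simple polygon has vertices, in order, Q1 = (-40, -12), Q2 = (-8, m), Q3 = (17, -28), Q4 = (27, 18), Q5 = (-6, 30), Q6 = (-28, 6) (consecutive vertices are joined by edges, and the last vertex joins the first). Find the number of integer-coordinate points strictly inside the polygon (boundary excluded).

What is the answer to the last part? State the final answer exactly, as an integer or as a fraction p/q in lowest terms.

1766

Part I: 64580 = 2^2 * 5 * 3229; number of divisors = (2+1) * (1+1) * (1+1) = 12; answer 12
Part II: S1 = 12; m = -1; cross terms: (-40*-1 - -8*-12)=-56, (-8*-28 - 17*-1)=241, (17*18 - 27*-28)=1062, (27*30 - -6*18)=918, (-6*6 - -28*30)=804, (-28*-12 - -40*6)=576; twice the area = |3545| = 3545; area = 3545/2; boundary points = 1 + 1 + 2 + 3 + 2 + 6 = 15; strictly interior points = area - boundary/2 + 1 = 1766; answer 1766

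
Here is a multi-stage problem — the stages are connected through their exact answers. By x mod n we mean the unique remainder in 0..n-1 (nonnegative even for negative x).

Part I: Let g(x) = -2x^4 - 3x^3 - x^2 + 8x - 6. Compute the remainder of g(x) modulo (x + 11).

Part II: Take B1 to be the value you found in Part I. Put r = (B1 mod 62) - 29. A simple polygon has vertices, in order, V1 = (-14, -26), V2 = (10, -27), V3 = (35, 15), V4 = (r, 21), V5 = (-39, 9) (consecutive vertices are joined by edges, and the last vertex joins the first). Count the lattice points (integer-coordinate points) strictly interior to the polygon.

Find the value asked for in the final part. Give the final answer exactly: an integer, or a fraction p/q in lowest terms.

Part I: remainder = value at the root: -2*(-11)^4 - 3*(-11)^3 - 1*(-11)^2 + 8*(-11)^1 - 6 = (-29282) + (3993) + (-121) + (-88) + (-6) = -25504; answer -25504
Part II: B1 = -25504; r = 11; cross terms: (-14*-27 - 10*-26)=638, (10*15 - 35*-27)=1095, (35*21 - 11*15)=570, (11*9 - -39*21)=918, (-39*-26 - -14*9)=1140; twice the area = |4361| = 4361; area = 4361/2; boundary points = 1 + 1 + 6 + 2 + 5 = 15; strictly interior points = area - boundary/2 + 1 = 2174; answer 2174

2174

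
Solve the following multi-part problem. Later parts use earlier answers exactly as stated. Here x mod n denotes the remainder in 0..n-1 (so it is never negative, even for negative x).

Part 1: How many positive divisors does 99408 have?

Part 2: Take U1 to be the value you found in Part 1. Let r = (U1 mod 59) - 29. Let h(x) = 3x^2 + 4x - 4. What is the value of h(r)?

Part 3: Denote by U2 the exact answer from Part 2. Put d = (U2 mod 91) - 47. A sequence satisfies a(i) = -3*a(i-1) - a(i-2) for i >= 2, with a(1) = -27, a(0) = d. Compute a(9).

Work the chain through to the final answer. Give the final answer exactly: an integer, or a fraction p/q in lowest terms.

-77664

Part 1: 99408 = 2^4 * 3 * 19 * 109; number of divisors = (4+1) * (1+1) * (1+1) * (1+1) = 40; answer 40
Part 2: U1 = 40; r = 11; 3*(11)^2 + 4*(11)^1 - 4 = (363) + (44) + (-4) = 403; answer 403
Part 3: U2 = 403; d = -8; a(2) = -3*(-27) - 1*(-8) = 89; iterating: a(2)=89, a(3)=-240, a(4)=631, a(5)=-1653, a(6)=4328, a(7)=-11331, a(8)=29665, a(9)=-77664; answer -77664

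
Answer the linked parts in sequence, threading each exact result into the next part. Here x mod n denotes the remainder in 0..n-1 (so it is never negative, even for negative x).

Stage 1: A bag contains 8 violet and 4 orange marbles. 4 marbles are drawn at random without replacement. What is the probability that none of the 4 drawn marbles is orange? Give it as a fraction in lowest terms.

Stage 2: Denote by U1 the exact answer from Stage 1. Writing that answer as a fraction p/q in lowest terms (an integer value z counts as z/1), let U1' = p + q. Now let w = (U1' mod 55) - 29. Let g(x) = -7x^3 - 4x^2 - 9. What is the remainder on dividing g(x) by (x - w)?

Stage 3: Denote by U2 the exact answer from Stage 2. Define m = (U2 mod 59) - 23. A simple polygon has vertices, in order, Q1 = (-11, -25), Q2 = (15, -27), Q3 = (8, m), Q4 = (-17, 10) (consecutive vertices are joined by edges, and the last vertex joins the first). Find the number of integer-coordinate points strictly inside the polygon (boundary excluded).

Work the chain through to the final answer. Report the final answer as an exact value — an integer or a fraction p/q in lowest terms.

668

Stage 1: total draws C(12,4) = 495; favorable C(8,4) = 70; P = 14/99; answer 14/99
Stage 2: U1 = 14/99; threaded value p + q = 113; w = -26; remainder = value at the root: -7*(-26)^3 - 4*(-26)^2 - 9 = (123032) + (-2704) + (-9) = 120319; answer 120319
Stage 3: U2 = 120319; m = -5; cross terms: (-11*-27 - 15*-25)=672, (15*-5 - 8*-27)=141, (8*10 - -17*-5)=-5, (-17*-25 - -11*10)=535; twice the area = |1343| = 1343; area = 1343/2; boundary points = 2 + 1 + 5 + 1 = 9; strictly interior points = area - boundary/2 + 1 = 668; answer 668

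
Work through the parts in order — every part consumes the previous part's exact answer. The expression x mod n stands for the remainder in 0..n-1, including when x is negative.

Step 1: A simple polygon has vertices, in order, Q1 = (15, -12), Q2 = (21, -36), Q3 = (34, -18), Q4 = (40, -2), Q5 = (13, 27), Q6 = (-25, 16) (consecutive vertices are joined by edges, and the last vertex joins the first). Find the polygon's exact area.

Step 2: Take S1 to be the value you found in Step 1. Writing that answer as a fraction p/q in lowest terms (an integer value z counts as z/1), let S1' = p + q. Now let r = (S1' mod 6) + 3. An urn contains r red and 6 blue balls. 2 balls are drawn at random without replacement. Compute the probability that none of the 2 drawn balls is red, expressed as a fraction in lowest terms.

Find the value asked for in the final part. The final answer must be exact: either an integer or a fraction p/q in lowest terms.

Step 1: cross terms: (15*-36 - 21*-12)=-288, (21*-18 - 34*-36)=846, (34*-2 - 40*-18)=652, (40*27 - 13*-2)=1106, (13*16 - -25*27)=883, (-25*-12 - 15*16)=60; twice the area = |3259| = 3259; area = 3259/2; answer 3259/2
Step 2: S1 = 3259/2; threaded value p + q = 3261; r = 6; total draws C(12,2) = 66; favorable C(6,2) = 15; P = 5/22; answer 5/22

5/22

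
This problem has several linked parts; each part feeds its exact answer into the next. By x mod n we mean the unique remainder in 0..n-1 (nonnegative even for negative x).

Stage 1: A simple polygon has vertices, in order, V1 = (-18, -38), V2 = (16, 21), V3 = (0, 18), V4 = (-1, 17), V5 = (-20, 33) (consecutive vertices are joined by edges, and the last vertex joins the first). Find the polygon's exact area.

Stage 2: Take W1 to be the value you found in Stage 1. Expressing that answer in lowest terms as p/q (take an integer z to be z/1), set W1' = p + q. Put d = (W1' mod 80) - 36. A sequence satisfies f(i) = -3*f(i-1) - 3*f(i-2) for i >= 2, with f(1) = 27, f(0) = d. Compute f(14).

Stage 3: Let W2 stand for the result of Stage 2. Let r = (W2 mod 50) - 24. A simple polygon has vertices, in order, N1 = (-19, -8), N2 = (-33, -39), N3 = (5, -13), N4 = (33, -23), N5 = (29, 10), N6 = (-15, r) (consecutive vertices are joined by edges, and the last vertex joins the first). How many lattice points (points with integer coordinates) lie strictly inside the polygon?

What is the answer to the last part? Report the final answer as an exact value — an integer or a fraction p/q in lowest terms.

1720

Stage 1: cross terms: (-18*21 - 16*-38)=230, (16*18 - 0*21)=288, (0*17 - -1*18)=18, (-1*33 - -20*17)=307, (-20*-38 - -18*33)=1354; twice the area = |2197| = 2197; area = 2197/2; answer 2197/2
Stage 2: W1 = 2197/2; threaded value p + q = 2199; d = 3; f(2) = -3*(27) - 3*(3) = -90; iterating: f(2)=-90, f(3)=189, f(4)=-297, f(5)=324, f(6)=-81, f(7)=-729, f(8)=2430, f(9)=-5103, f(10)=8019, f(11)=-8748, f(12)=2187, f(13)=19683, f(14)=-65610; answer -65610
Stage 3: W2 = -65610; r = 16; cross terms: (-19*-39 - -33*-8)=477, (-33*-13 - 5*-39)=624, (5*-23 - 33*-13)=314, (33*10 - 29*-23)=997, (29*16 - -15*10)=614, (-15*-8 - -19*16)=424; twice the area = |3450| = 3450; area = 1725; boundary points = 1 + 2 + 2 + 1 + 2 + 4 = 12; strictly interior points = area - boundary/2 + 1 = 1720; answer 1720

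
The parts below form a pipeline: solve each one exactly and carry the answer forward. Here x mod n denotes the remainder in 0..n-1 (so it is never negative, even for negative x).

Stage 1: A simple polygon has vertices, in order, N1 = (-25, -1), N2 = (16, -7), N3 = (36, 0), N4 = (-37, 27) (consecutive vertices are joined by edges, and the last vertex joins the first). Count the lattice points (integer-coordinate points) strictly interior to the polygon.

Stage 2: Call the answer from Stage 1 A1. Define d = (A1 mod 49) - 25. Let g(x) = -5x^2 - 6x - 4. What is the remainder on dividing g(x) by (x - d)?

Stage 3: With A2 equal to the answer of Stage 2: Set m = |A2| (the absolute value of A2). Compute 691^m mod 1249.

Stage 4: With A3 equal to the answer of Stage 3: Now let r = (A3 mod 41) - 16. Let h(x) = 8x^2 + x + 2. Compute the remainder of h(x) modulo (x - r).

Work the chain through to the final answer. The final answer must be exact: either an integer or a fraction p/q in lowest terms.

1341

Stage 1: cross terms: (-25*-7 - 16*-1)=191, (16*0 - 36*-7)=252, (36*27 - -37*0)=972, (-37*-1 - -25*27)=712; twice the area = |2127| = 2127; area = 2127/2; boundary points = 1 + 1 + 1 + 4 = 7; strictly interior points = area - boundary/2 + 1 = 1061; answer 1061
Stage 2: A1 = 1061; d = 7; remainder = value at the root: -5*(7)^2 - 6*(7)^1 - 4 = (-245) + (-42) + (-4) = -291; answer -291
Stage 3: A2 = -291; m = 291; squarings mod 1249: 691^1=691, 691^2=363, 691^4=624, 691^8=937, 691^16=1171, 691^32=1088, 691^64=941, 691^128=1189, 691^256=1102; 691^291 = 691^1 * 691^2 * 691^32 * 691^256 = 85 (mod 1249); answer 85
Stage 4: A3 = 85; r = -13; remainder = value at the root: 8*(-13)^2 + 1*(-13)^1 + 2 = (1352) + (-13) + (2) = 1341; answer 1341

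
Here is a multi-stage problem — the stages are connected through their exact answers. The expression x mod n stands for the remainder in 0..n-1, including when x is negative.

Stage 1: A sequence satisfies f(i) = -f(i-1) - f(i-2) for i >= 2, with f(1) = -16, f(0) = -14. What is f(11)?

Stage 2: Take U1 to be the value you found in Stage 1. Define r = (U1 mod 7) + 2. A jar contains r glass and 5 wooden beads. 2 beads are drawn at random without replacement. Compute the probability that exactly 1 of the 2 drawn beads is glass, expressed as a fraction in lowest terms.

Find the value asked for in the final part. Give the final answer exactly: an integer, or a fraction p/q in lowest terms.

Stage 1: f(2) = -1*(-16) - 1*(-14) = 30; iterating: f(2)=30, f(3)=-14, f(4)=-16, f(5)=30, f(6)=-14, f(7)=-16, f(8)=30, f(9)=-14, f(10)=-16, f(11)=30; answer 30
Stage 2: U1 = 30; r = 4; total draws C(9,2) = 36; favorable C(4,1)*C(5,1) = 20; P = 5/9; answer 5/9

5/9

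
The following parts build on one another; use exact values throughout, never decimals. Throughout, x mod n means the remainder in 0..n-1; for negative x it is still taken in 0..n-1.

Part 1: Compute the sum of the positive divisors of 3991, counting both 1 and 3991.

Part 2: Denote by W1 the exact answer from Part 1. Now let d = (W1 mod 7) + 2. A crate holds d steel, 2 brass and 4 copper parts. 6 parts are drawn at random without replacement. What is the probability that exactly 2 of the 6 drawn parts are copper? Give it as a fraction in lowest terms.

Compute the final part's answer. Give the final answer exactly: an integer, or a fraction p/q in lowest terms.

3/14

Part 1: 3991 = 13 * 307; sigma = (1 + 13) * (1 + 307) = 14 * 308 = 4312; answer 4312
Part 2: W1 = 4312; d = 2; total draws C(8,6) = 28; favorable C(4,2)*C(4,4) = 6; P = 3/14; answer 3/14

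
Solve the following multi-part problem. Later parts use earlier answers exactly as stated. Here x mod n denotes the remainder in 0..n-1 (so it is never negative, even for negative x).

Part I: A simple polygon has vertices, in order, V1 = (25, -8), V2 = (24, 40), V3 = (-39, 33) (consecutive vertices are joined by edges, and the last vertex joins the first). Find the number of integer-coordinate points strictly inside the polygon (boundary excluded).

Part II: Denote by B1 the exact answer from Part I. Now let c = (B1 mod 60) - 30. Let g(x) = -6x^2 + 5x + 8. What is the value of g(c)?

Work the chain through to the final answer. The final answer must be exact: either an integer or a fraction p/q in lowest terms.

Part I: cross terms: (25*40 - 24*-8)=1192, (24*33 - -39*40)=2352, (-39*-8 - 25*33)=-513; twice the area = |3031| = 3031; area = 3031/2; boundary points = 1 + 7 + 1 = 9; strictly interior points = area - boundary/2 + 1 = 1512; answer 1512
Part II: B1 = 1512; c = -18; -6*(-18)^2 + 5*(-18)^1 + 8 = (-1944) + (-90) + (8) = -2026; answer -2026

-2026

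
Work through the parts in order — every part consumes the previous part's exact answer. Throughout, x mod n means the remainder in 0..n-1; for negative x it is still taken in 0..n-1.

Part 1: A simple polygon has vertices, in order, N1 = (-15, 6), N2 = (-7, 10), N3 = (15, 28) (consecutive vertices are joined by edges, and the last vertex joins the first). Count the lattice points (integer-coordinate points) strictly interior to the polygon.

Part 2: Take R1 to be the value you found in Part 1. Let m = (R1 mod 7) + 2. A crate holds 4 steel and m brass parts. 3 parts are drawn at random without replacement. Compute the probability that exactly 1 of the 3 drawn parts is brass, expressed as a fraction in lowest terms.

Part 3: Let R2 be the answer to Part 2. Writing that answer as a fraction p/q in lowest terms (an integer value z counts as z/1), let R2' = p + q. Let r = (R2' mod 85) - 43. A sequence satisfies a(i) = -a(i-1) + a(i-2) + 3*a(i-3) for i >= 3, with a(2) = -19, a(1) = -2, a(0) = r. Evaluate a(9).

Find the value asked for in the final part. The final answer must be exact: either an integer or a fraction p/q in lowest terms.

466

Part 1: cross terms: (-15*10 - -7*6)=-108, (-7*28 - 15*10)=-346, (15*6 - -15*28)=510; twice the area = |56| = 56; area = 28; boundary points = 4 + 2 + 2 = 8; strictly interior points = area - boundary/2 + 1 = 25; answer 25
Part 2: R1 = 25; m = 6; total draws C(10,3) = 120; favorable C(6,1)*C(4,2) = 36; P = 3/10; answer 3/10
Part 3: R2 = 3/10; threaded value p + q = 13; r = -30; a(3) = -1*(-19) + 1*(-2) + 3*(-30) = -73; iterating: a(3)=-73, a(4)=48, a(5)=-178, a(6)=7, a(7)=-41, a(8)=-486, a(9)=466; answer 466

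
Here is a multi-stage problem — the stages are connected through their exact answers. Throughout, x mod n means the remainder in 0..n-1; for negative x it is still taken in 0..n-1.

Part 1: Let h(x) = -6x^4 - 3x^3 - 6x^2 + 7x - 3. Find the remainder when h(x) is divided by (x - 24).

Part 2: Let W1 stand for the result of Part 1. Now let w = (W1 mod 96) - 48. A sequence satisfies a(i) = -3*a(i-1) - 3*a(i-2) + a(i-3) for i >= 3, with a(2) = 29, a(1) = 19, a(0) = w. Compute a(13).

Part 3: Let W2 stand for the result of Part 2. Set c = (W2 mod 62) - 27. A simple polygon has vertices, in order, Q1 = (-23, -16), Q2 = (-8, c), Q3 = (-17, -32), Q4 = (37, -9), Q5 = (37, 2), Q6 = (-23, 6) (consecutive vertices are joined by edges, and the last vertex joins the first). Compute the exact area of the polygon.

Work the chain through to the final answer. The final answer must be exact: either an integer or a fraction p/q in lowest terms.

1329

Part 1: remainder = value at the root: -6*(24)^4 - 3*(24)^3 - 6*(24)^2 + 7*(24)^1 - 3 = (-1990656) + (-41472) + (-3456) + (168) + (-3) = -2035419; answer -2035419
Part 2: W1 = -2035419; w = 21; a(3) = -3*(29) - 3*(19) + 1*(21) = -123; iterating: a(3)=-123, a(4)=301, a(5)=-505, a(6)=489, a(7)=349, a(8)=-3019, a(9)=8499, a(10)=-16091, a(11)=19757, a(12)=-2499, a(13)=-67865; answer -67865
Part 3: W2 = -67865; c = -2; cross terms: (-23*-2 - -8*-16)=-82, (-8*-32 - -17*-2)=222, (-17*-9 - 37*-32)=1337, (37*2 - 37*-9)=407, (37*6 - -23*2)=268, (-23*-16 - -23*6)=506; twice the area = |2658| = 2658; area = 1329; answer 1329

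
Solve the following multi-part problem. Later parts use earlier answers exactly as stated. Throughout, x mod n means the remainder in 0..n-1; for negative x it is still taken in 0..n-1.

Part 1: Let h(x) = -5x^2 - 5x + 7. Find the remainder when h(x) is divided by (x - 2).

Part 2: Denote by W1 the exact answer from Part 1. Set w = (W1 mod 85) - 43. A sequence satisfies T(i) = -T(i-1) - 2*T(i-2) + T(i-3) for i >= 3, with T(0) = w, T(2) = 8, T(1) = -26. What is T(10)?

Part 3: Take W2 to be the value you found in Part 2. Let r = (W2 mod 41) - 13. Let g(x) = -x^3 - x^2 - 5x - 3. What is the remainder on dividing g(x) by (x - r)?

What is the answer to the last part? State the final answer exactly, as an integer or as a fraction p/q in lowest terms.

Part 1: remainder = value at the root: -5*(2)^2 - 5*(2)^1 + 7 = (-20) + (-10) + (7) = -23; answer -23
Part 2: W1 = -23; w = 19; T(3) = -1*(8) - 2*(-26) + 1*(19) = 63; iterating: T(3)=63, T(4)=-105, T(5)=-13, T(6)=286, T(7)=-365, T(8)=-220, T(9)=1236, T(10)=-1161; answer -1161
Part 3: W2 = -1161; r = 15; remainder = value at the root: -1*(15)^3 - 1*(15)^2 - 5*(15)^1 - 3 = (-3375) + (-225) + (-75) + (-3) = -3678; answer -3678

-3678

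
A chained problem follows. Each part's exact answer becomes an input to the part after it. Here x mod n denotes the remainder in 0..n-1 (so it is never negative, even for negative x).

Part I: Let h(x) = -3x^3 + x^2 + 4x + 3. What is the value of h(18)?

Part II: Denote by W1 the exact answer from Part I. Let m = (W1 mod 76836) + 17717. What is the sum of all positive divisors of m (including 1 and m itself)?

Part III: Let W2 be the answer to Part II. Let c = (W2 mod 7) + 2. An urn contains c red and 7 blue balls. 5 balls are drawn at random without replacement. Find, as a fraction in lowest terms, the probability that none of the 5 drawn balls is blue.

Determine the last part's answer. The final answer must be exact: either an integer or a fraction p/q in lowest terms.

Part I: -3*(18)^3 + 1*(18)^2 + 4*(18)^1 + 3 = (-17496) + (324) + (72) + (3) = -17097; answer -17097
Part II: W1 = -17097; m = 77456; 77456 = 2^4 * 47 * 103; sigma = (1 + 2 + 4 + 8 + 16) * (1 + 47) * (1 + 103) = 31 * 48 * 104 = 154752; answer 154752
Part III: W2 = 154752; c = 5; total draws C(12,5) = 792; favorable C(5,5) = 1; P = 1/792; answer 1/792

1/792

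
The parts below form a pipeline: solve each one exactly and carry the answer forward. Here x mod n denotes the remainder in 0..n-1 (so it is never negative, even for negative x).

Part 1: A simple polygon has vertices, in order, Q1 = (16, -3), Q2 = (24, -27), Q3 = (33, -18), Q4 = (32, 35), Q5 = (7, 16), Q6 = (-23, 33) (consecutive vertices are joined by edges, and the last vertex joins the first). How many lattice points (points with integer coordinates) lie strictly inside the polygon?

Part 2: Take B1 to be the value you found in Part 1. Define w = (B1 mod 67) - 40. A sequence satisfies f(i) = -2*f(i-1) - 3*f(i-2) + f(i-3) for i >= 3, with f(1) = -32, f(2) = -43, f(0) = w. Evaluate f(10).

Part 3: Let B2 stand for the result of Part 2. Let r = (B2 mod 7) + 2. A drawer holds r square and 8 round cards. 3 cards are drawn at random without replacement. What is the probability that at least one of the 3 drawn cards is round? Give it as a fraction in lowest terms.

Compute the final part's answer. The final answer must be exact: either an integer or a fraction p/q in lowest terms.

12/13

Part 1: cross terms: (16*-27 - 24*-3)=-360, (24*-18 - 33*-27)=459, (33*35 - 32*-18)=1731, (32*16 - 7*35)=267, (7*33 - -23*16)=599, (-23*-3 - 16*33)=-459; twice the area = |2237| = 2237; area = 2237/2; boundary points = 8 + 9 + 1 + 1 + 1 + 3 = 23; strictly interior points = area - boundary/2 + 1 = 1108; answer 1108
Part 2: B1 = 1108; w = -4; f(3) = -2*(-43) - 3*(-32) + 1*(-4) = 178; iterating: f(3)=178, f(4)=-259, f(5)=-59, f(6)=1073, f(7)=-2228, f(8)=1178, f(9)=5401, f(10)=-16564; answer -16564
Part 3: B2 = -16564; r = 7; total draws C(15,3) = 455; complement C(7,3) = 35; favorable 455 - 35 = 420; P = 12/13; answer 12/13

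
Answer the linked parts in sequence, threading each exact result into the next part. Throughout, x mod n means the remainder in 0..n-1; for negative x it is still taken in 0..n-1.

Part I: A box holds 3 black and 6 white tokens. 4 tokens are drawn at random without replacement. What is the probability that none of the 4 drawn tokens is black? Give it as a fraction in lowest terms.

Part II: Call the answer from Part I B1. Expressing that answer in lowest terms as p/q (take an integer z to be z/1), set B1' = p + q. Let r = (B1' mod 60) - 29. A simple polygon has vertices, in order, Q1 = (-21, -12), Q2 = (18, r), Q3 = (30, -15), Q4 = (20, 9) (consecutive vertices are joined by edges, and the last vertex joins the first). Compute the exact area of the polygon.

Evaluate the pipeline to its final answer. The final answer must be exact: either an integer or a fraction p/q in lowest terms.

Part I: total draws C(9,4) = 126; favorable C(6,4) = 15; P = 5/42; answer 5/42
Part II: B1 = 5/42; threaded value p + q = 47; r = 18; cross terms: (-21*18 - 18*-12)=-162, (18*-15 - 30*18)=-810, (30*9 - 20*-15)=570, (20*-12 - -21*9)=-51; twice the area = |-453| = 453; area = 453/2; answer 453/2

453/2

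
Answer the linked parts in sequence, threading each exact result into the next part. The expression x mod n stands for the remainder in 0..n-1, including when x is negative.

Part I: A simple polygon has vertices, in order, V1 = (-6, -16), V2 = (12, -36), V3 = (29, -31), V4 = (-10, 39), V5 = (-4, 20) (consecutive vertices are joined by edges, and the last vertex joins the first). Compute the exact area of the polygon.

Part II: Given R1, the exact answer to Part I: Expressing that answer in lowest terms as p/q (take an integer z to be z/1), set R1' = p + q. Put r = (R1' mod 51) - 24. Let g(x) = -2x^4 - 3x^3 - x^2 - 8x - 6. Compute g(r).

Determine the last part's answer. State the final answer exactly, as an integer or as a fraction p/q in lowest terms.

-361458

Part I: cross terms: (-6*-36 - 12*-16)=408, (12*-31 - 29*-36)=672, (29*39 - -10*-31)=821, (-10*20 - -4*39)=-44, (-4*-16 - -6*20)=184; twice the area = |2041| = 2041; area = 2041/2; answer 2041/2
Part II: R1 = 2041/2; threaded value p + q = 2043; r = -21; -2*(-21)^4 - 3*(-21)^3 - 1*(-21)^2 - 8*(-21)^1 - 6 = (-388962) + (27783) + (-441) + (168) + (-6) = -361458; answer -361458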